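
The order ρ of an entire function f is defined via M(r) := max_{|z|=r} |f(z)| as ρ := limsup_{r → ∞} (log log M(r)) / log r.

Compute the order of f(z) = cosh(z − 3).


cosh(w) is a linear combination of e^{iw} and e^{−iw} (or e^w, e^{−w} in the hyperbolic case), so |cosh(w)| ≤ e^{|w|}. With w = z − 3, |w| ≤ 1|z| + 3 = 1r + 3 on |z| = r, giving M(r) ≤ e^{1r + 3}, so ρ ≤ 1. On a suitable ray (z = it for sin/cos; z = t for sinh/cosh, t real → ∞), |cosh(z − 3)| grows like e^{1|t|}/2, so ρ ≥ 1. Hence ρ = 1.
Therefore ρ = 1.

Order ρ = 1.


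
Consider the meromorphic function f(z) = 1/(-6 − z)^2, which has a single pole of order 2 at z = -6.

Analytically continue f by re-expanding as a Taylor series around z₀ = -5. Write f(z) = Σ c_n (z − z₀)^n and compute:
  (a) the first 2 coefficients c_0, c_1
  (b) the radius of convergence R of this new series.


Let w = z − z₀, so z = z₀ + w.
Then -6 − z = -6 − (z₀ + w) = (-6 − z₀) − w = -1 − w.
f(z) = 1/(-1 − w)^2 = (1/(-1)^2) · (1 − w/(-1))^{−2}.
By the binomial series (1−u)^{−2} = Σ_{n≥0} C(n+1, 1) u^n for |u|<1, with u = w/(-1):
  c_n = C(n+1, 1) / (-1)^(n+2).
  c_0 = 1/(-1)^2 = 1.
  c_1 = 2/(-1)^3 = -2.
The series is valid for |w/d| < 1, i.e. |z − z₀| < |d|.
Radius of convergence: R = |-6 − z₀| = |-1| = 1 (distance from z₀ to the singularity z = -6).

c_0 = 1, c_1 = -2; R = 1.


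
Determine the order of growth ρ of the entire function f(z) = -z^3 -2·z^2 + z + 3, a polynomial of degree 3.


|f(z)| ≤ Σ|c_k|·r^k = O(r^3) as r → ∞. Polynomial growth is O(e^{r^ε}) for every ε > 0 (since r^3/e^{r^ε} → 0), so ρ ≤ ε for all ε > 0, i.e. ρ = 0. Every nonconstant polynomial has order 0.
Therefore ρ = 0.

Order ρ = 0.


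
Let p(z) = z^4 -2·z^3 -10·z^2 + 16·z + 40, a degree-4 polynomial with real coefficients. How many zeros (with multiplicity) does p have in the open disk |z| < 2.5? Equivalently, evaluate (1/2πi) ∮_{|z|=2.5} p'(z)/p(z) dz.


The zeros of p are: -2, (3 + 1i), (3 - 1i), -2.
Their magnitudes are: 2, 3.162, 3.162, 2.
Zeros with |z| < R = 2.5: -2, -2.
Count = 2.
By the argument principle, (1/2πi) ∮_{|z|=R} p'(z)/p(z) dz equals exactly this count.

Number of zeros inside |z| < 2.5: 2.


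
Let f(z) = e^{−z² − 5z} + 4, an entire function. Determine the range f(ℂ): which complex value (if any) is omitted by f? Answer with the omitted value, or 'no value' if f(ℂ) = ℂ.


Little Picard bounds the complement of f(ℂ) to at most one point.
The exponent g(z) = −z² − 5z is a nonconstant polynomial, hence surjective onto ℂ. So e^{g(z)} takes every value in {e^w : w ∈ ℂ} = ℂ ∖ {0}. Adding 4 shifts the range to ℂ ∖ {4}. f omits exactly 4.

Omitted value: 4.


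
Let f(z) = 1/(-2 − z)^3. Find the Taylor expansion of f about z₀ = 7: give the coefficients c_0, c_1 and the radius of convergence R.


Let w = z − z₀, so z = z₀ + w.
Then -2 − z = -2 − (z₀ + w) = (-2 − z₀) − w = -9 − w.
f(z) = 1/(-9 − w)^3 = (1/(-9)^3) · (1 − w/(-9))^{−3}.
By the binomial series (1−u)^{−3} = Σ_{n≥0} C(n+2, 2) u^n for |u|<1, with u = w/(-9):
  c_n = C(n+2, 2) / (-9)^(n+3).
  c_0 = 1/(-9)^3 = -1/729.
  c_1 = 3/(-9)^4 = 1/2187.
The series is valid for |w/d| < 1, i.e. |z − z₀| < |d|.
Radius of convergence: R = |-2 − z₀| = |-9| = 9 (distance from z₀ to the singularity z = -2).

c_0 = -1/729, c_1 = 1/2187; R = 9.


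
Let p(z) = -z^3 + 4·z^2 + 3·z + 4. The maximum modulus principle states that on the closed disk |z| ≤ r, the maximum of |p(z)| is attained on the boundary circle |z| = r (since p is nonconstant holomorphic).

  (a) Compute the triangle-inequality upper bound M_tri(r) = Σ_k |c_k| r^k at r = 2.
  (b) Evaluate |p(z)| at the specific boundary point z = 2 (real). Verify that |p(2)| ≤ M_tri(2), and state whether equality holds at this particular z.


Coefficients: c_0 = 4, c_1 = 3, c_2 = 4, c_3 = -1. Radius r = 2.
Part (a). Triangle bound: M_tri(r) = Σ_k |c_k| r^k
  = |4|·2^0 + |3|·2^1 + |4|·2^2 + |-1|·2^3
  = 4 + 6 + 16 + 8 = 34.
This bounds M(r) := max_{|z|=r} |p(z)| from above; equality holds iff all terms c_k z^k can be made to align in phase at a single z on |z|=r.
Part (b). At z = 2 (real, on the circle |z| = r):
  p(2) = (4)·2^0 + (3)·2^1 + (4)·2^2 + (-1)·2^3 = 18.
  |p(2)| = 18.
Check: |p(2)| = 18 ≤ 34 = M_tri(2). ✓ Equality does not hold at z = 2 (the coefficients have mixed signs, so the terms do not all align in phase there).

M_tri(2) = 34; |p(2)| = 18; equality at z=2: no.


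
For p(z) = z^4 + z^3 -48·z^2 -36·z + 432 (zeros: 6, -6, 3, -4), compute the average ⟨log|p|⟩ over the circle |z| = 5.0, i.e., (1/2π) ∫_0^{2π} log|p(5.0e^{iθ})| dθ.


Zeros: -6, -4, 3, 6; r = 5.0.
Inside |z| < r: -4, 3. Outside (|z| ≥ r): -6, 6.
p(0) = 432, so log|p(0)| = log(432) = 6.0684.
Apply Jensen: I(r) = log|p(0)| + Σ_k log(r/|z_k|), summed over zeros inside |z| < r.
  log(r/|z_k|) for z_k = 3: log(5.0/3) = 0.5108
  log(r/|z_k|) for z_k = -4: log(5.0/4) = 0.2231
  Outside zeros (-6, 6) contribute nothing to the Jensen sum.
Sum over inside zeros: 0.7340.
I(r) = log|p(0)| + (inside sum) = 6.0684 + 0.7340 = 6.8024.
Note: since some zeros are outside |z| ≤ r, the simplified n·log(r) form does NOT apply — only the inside zeros contribute.

I(r) ≈ 6.8024.


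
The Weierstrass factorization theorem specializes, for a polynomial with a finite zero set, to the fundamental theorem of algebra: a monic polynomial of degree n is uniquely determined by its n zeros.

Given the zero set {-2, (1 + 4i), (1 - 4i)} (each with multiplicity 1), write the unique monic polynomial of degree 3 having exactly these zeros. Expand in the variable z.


The polynomial is p(z) = ∏_{α ∈ S} (z − α), where S = {-2, (1 + 4i), (1 - 4i)}.
Expanding the product yields: p(z) = z^3 + 13·z + 34.
Note conjugate pairs combine to real quadratics: (z − (1+4i))(z − (1−4i)) = z² − 2z + 17.
The resulting polynomial has degree 3 and real coefficients as required.

p(z) = z^3 + 13·z + 34.


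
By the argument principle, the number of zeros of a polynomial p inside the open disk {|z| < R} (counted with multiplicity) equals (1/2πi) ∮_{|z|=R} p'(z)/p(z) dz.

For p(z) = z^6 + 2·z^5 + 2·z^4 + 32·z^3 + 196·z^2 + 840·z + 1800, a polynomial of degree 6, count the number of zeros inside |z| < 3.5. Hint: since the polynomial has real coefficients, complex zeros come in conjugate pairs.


The zeros of p are: (-3 + 1i), (-3 - 1i), (3 + 3i), (3 - 3i), (-1 + 3i), (-1 - 3i).
Their magnitudes are: 3.162, 3.162, 4.243, 4.243, 3.162, 3.162.
Zeros with |z| < R = 3.5: (-3 + 1i), (-3 - 1i), (-1 + 3i), (-1 - 3i).
Count = 4.
By the argument principle, (1/2πi) ∮_{|z|=R} p'(z)/p(z) dz equals exactly this count.

Number of zeros inside |z| < 3.5: 4.


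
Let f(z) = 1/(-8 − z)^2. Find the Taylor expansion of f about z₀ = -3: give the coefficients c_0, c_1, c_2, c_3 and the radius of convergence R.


Let w = z − z₀, so z = z₀ + w.
Then -8 − z = -8 − (z₀ + w) = (-8 − z₀) − w = -5 − w.
f(z) = 1/(-5 − w)^2 = (1/(-5)^2) · (1 − w/(-5))^{−2}.
By the binomial series (1−u)^{−2} = Σ_{n≥0} C(n+1, 1) u^n for |u|<1, with u = w/(-5):
  c_n = C(n+1, 1) / (-5)^(n+2).
  c_0 = 1/(-5)^2 = 1/25.
  c_1 = 2/(-5)^3 = -2/125.
  c_2 = 3/(-5)^4 = 3/625.
  c_3 = 4/(-5)^5 = -4/3125.
The series is valid for |w/d| < 1, i.e. |z − z₀| < |d|.
Radius of convergence: R = |-8 − z₀| = |-5| = 5 (distance from z₀ to the singularity z = -8).

c_0 = 1/25, c_1 = -2/125, c_2 = 3/625, c_3 = -4/3125; R = 5.


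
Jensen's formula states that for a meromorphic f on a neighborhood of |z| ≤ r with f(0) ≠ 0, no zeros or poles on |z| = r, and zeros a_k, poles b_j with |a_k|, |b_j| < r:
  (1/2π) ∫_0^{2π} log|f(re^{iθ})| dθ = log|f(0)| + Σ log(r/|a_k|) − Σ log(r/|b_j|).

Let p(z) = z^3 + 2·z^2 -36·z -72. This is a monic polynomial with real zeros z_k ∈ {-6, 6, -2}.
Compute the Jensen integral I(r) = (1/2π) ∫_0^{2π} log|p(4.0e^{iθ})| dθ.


Zeros: -6, -2, 6; r = 4.0.
Inside |z| < r: -2. Outside (|z| ≥ r): -6, 6.
p(0) = -72, so log|p(0)| = log(72) = 4.2767.
Apply Jensen: I(r) = log|p(0)| + Σ_k log(r/|z_k|), summed over zeros inside |z| < r.
  log(r/|z_k|) for z_k = -2: log(4.0/2) = 0.6931
  Outside zeros (-6, 6) contribute nothing to the Jensen sum.
Sum over inside zeros: 0.6931.
I(r) = log|p(0)| + (inside sum) = 4.2767 + 0.6931 = 4.9698.
Note: since some zeros are outside |z| ≤ r, the simplified n·log(r) form does NOT apply — only the inside zeros contribute.

I(r) ≈ 4.9698.


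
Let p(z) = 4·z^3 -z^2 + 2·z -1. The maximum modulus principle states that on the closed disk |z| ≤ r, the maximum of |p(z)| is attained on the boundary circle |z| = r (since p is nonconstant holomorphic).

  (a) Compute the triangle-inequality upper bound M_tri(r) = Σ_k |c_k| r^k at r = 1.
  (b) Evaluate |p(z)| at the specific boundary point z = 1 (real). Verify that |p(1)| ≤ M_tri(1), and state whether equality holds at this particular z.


Coefficients: c_0 = -1, c_1 = 2, c_2 = -1, c_3 = 4. Radius r = 1.
Part (a). Triangle bound: M_tri(r) = Σ_k |c_k| r^k
  = |-1|·1^0 + |2|·1^1 + |-1|·1^2 + |4|·1^3
  = 1 + 2 + 1 + 4 = 8.
This bounds M(r) := max_{|z|=r} |p(z)| from above; equality holds iff all terms c_k z^k can be made to align in phase at a single z on |z|=r.
Part (b). At z = 1 (real, on the circle |z| = r):
  p(1) = (-1)·1^0 + (2)·1^1 + (-1)·1^2 + (4)·1^3 = 4.
  |p(1)| = 4.
Check: |p(1)| = 4 ≤ 8 = M_tri(1). ✓ Equality does not hold at z = 1 (the coefficients have mixed signs, so the terms do not all align in phase there).

M_tri(1) = 8; |p(1)| = 4; equality at z=1: no.


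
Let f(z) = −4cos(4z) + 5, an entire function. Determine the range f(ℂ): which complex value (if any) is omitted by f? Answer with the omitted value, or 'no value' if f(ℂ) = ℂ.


Little Picard bounds the complement of f(ℂ) to at most one point.
cos is entire and surjective onto ℂ: for every w ∈ ℂ, cos(ζ) = w has a solution ζ ∈ ℂ (e.g., via the complex inverse arccos). With ζ = 4z this gives z = ζ/(4). Then -4·cos(4z) takes every value in -4·ℂ = ℂ, and adding 5 is a bijection of ℂ. So f is surjective and omits no value. (Note: only on the real line is cos bounded by [−1, 1].)

Omitted value: no value.


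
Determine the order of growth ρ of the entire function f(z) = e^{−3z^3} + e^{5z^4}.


Each summand is entire of order 3 and 4 respectively (as in the single-exponential case). The order of a sum is at most the max of the orders, so ρ ≤ 4. For the lower bound: on |z|=r choose arg z so that 5z^4 is real positive; then |e^{5z^4}| = e^{5r^4} while |e^{-3z^3}| ≤ e^{3r^3} = o(e^{5r^4}). So |f| ≥ e^{5r^4}(1 − o(1)) and ρ ≥ 4. Hence ρ = max(3, 4) = 4.
Therefore ρ = 4.

Order ρ = 4.


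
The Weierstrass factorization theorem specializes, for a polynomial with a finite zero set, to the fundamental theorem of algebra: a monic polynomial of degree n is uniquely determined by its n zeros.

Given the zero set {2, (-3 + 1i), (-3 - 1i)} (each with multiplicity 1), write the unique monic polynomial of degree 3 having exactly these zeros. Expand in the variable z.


The polynomial is p(z) = ∏_{α ∈ S} (z − α), where S = {2, (-3 + 1i), (-3 - 1i)}.
Expanding the product yields: p(z) = z^3 + 4·z^2 -2·z -20.
Note conjugate pairs combine to real quadratics: (z − (-3+1i))(z − (-3−1i)) = z² + 6z + 10.
The resulting polynomial has degree 3 and real coefficients as required.

p(z) = z^3 + 4·z^2 -2·z -20.


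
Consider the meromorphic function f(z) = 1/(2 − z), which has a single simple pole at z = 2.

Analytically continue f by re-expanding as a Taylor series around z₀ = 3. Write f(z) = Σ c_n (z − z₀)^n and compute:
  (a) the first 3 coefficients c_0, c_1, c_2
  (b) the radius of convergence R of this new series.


Let w = z − z₀, so z = z₀ + w.
Then 2 − z = 2 − (z₀ + w) = (2 − z₀) − w = -1 − w.
f(z) = 1/(-1 − w) = (1/(-1)) · 1/(1 − w/(-1)) = Σ_{n≥0} w^n / (-1)^(n+1).
So c_n = 1/(-1)^(n+1):
  c_0 = 1/(-1)^1 = -1.
  c_1 = 1/(-1)^2 = 1.
  c_2 = 1/(-1)^3 = -1.
The series is valid for |w/d| < 1, i.e. |z − z₀| < |d|.
Radius of convergence: R = |2 − z₀| = |-1| = 1 (distance from z₀ to the singularity z = 2).

c_0 = -1, c_1 = 1, c_2 = -1; R = 1.


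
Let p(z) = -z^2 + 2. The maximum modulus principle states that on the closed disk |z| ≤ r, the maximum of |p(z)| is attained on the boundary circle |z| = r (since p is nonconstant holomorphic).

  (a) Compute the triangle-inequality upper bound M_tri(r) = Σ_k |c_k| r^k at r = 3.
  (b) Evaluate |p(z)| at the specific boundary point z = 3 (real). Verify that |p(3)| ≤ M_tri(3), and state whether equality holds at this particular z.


Coefficients: c_0 = 2, c_1 = 0, c_2 = -1. Radius r = 3.
Part (a). Triangle bound: M_tri(r) = Σ_k |c_k| r^k
  = |2|·3^0 + |0|·3^1 + |-1|·3^2
  = 2 + 0 + 9 = 11.
This bounds M(r) := max_{|z|=r} |p(z)| from above; equality holds iff all terms c_k z^k can be made to align in phase at a single z on |z|=r.
Part (b). At z = 3 (real, on the circle |z| = r):
  p(3) = (2)·3^0 + (0)·3^1 + (-1)·3^2 = -7.
  |p(3)| = 7.
Check: |p(3)| = 7 ≤ 11 = M_tri(3). ✓ Equality does not hold at z = 3 (the coefficients have mixed signs, so the terms do not all align in phase there).

M_tri(3) = 11; |p(3)| = 7; equality at z=3: no.


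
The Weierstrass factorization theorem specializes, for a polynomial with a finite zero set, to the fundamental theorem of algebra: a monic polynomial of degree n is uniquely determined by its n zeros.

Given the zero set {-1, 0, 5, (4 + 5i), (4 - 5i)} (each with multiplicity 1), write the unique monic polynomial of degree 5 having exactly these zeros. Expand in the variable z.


The polynomial is p(z) = ∏_{α ∈ S} (z − α), where S = {-1, 0, 5, (4 + 5i), (4 - 5i)}.
Expanding the product yields: p(z) = z^5 -12·z^4 + 68·z^3 -124·z^2 -205·z.
Note conjugate pairs combine to real quadratics: (z − (4+5i))(z − (4−5i)) = z² − 8z + 41.
The resulting polynomial has degree 5 and real coefficients as required.

p(z) = z^5 -12·z^4 + 68·z^3 -124·z^2 -205·z.


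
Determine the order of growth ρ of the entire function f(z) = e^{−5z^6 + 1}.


|e^{−5z^6 + 1}| = e^{Re(-5·z^6) + 1} ≤ e^{5|z|^6 + 1} = e^{5r^6 + 1} on |z| = r, so ρ ≤ 6. Choosing z on |z|=r so that -5·z^6 is real positive (always possible by picking arg z appropriately) gives |f(z)| = e^{5r^6 + 1}, matching the bound. The additive constant 1 does not affect log log M(r) ~ 6·log r. Hence ρ = 6.
Therefore ρ = 6.

Order ρ = 6.


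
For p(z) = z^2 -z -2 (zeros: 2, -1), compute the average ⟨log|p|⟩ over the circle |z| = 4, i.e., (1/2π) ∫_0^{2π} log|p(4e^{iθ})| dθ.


Zeros: -1, 2; r = 4.
Inside |z| < r: -1, 2. Outside (|z| ≥ r): ∅.
p(0) = -2, so log|p(0)| = log(2) = 0.6931.
Apply Jensen: I(r) = log|p(0)| + Σ_k log(r/|z_k|), summed over zeros inside |z| < r.
  log(r/|z_k|) for z_k = 2: log(4/2) = 0.6931
  log(r/|z_k|) for z_k = -1: log(4/1) = 1.3863
Sum over inside zeros: 2.0794.
I(r) = log|p(0)| + (inside sum) = 0.6931 + 2.0794 = 2.7726.
Closed form (all zeros inside, monic): I(r) = n·log(r) = 2·log(4) = 2.7726. ✓

I(r) ≈ 2.7726.


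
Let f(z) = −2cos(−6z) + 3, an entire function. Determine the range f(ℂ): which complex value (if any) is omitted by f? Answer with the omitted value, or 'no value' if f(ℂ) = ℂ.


Little Picard bounds the complement of f(ℂ) to at most one point.
cos is entire and surjective onto ℂ: for every w ∈ ℂ, cos(ζ) = w has a solution ζ ∈ ℂ (e.g., via the complex inverse arccos). With ζ = −6z this gives z = ζ/(-6). Then -2·cos(−6z) takes every value in -2·ℂ = ℂ, and adding 3 is a bijection of ℂ. So f is surjective and omits no value. (Note: only on the real line is cos bounded by [−1, 1].)

Omitted value: no value.


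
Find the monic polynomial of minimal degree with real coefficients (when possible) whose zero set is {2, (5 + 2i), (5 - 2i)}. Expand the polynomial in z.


The polynomial is p(z) = ∏_{α ∈ S} (z − α), where S = {2, (5 + 2i), (5 - 2i)}.
Expanding the product yields: p(z) = z^3 -12·z^2 + 49·z -58.
Note conjugate pairs combine to real quadratics: (z − (5+2i))(z − (5−2i)) = z² − 10z + 29.
The resulting polynomial has degree 3 and real coefficients as required.

p(z) = z^3 -12·z^2 + 49·z -58.


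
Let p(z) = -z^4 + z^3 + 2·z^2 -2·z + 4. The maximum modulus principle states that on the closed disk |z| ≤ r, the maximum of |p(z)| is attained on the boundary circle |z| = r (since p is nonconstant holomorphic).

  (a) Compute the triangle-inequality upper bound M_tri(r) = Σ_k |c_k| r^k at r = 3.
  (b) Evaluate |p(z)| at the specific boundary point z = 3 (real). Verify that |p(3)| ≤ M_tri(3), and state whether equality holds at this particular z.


Coefficients: c_0 = 4, c_1 = -2, c_2 = 2, c_3 = 1, c_4 = -1. Radius r = 3.
Part (a). Triangle bound: M_tri(r) = Σ_k |c_k| r^k
  = |4|·3^0 + |-2|·3^1 + |2|·3^2 + |1|·3^3 + |-1|·3^4
  = 4 + 6 + 18 + 27 + 81 = 136.
This bounds M(r) := max_{|z|=r} |p(z)| from above; equality holds iff all terms c_k z^k can be made to align in phase at a single z on |z|=r.
Part (b). At z = 3 (real, on the circle |z| = r):
  p(3) = (4)·3^0 + (-2)·3^1 + (2)·3^2 + (1)·3^3 + (-1)·3^4 = -38.
  |p(3)| = 38.
Check: |p(3)| = 38 ≤ 136 = M_tri(3). ✓ Equality does not hold at z = 3 (the coefficients have mixed signs, so the terms do not all align in phase there).

M_tri(3) = 136; |p(3)| = 38; equality at z=3: no.


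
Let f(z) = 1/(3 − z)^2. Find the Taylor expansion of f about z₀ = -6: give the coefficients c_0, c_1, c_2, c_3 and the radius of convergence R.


Let w = z − z₀, so z = z₀ + w.
Then 3 − z = 3 − (z₀ + w) = (3 − z₀) − w = 9 − w.
f(z) = 1/(9 − w)^2 = (1/(9)^2) · (1 − w/(9))^{−2}.
By the binomial series (1−u)^{−2} = Σ_{n≥0} C(n+1, 1) u^n for |u|<1, with u = w/(9):
  c_n = C(n+1, 1) / (9)^(n+2).
  c_0 = 1/(9)^2 = 1/81.
  c_1 = 2/(9)^3 = 2/729.
  c_2 = 3/(9)^4 = 1/2187.
  c_3 = 4/(9)^5 = 4/59049.
The series is valid for |w/d| < 1, i.e. |z − z₀| < |d|.
Radius of convergence: R = |3 − z₀| = |9| = 9 (distance from z₀ to the singularity z = 3).

c_0 = 1/81, c_1 = 2/729, c_2 = 1/2187, c_3 = 4/59049; R = 9.


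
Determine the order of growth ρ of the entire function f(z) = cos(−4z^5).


Write cos(w) = (e^{iw} ± e^{−iw})/(2 or 2i), so |cos(w)| ≤ e^{|w|}. With w = −4z^5, |w| ≤ 4r^5 + 0 on |z|=r, giving M(r) ≤ e^{4r^5 + 0} and ρ ≤ 5. For the lower bound, choose z on |z|=r with -4z^5 purely imaginary of modulus 4r^5; then |cos(−4z^5)| grows like e^{4r^5}/2, so ρ ≥ 5. Hence ρ = 5.
Therefore ρ = 5.

Order ρ = 5.


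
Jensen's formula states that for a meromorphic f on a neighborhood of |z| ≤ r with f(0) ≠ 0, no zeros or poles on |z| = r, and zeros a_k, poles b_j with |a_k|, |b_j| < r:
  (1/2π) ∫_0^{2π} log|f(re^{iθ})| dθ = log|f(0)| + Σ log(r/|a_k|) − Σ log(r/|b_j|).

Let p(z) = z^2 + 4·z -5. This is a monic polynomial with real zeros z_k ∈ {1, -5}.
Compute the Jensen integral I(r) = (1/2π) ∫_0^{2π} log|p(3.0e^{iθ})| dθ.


Zeros: -5, 1; r = 3.0.
Inside |z| < r: 1. Outside (|z| ≥ r): -5.
p(0) = -5, so log|p(0)| = log(5) = 1.6094.
Apply Jensen: I(r) = log|p(0)| + Σ_k log(r/|z_k|), summed over zeros inside |z| < r.
  log(r/|z_k|) for z_k = 1: log(3.0/1) = 1.0986
  Outside zeros (-5) contribute nothing to the Jensen sum.
Sum over inside zeros: 1.0986.
I(r) = log|p(0)| + (inside sum) = 1.6094 + 1.0986 = 2.7081.
Note: since some zeros are outside |z| ≤ r, the simplified n·log(r) form does NOT apply — only the inside zeros contribute.

I(r) ≈ 2.7081.


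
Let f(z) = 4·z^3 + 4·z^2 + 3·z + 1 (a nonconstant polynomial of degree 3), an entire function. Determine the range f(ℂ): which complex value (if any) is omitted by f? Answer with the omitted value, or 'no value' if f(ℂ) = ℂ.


Little Picard bounds the complement of f(ℂ) to at most one point.
For every w ∈ ℂ, the equation p(z) − w = 0 is a nonconstant polynomial in z and hence has at least one root by the fundamental theorem of algebra. So p is surjective onto ℂ, omitting no value.

Omitted value: no value.


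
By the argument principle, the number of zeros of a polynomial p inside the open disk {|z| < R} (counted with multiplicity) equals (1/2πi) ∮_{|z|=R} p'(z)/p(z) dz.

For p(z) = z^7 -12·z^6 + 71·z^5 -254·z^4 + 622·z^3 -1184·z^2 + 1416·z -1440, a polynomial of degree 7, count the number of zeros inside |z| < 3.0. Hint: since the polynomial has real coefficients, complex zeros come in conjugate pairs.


The zeros of p are: 4, (1 + 2i), (1 - 2i), (0 + 2i), (0 - 2i), (3 + 3i), (3 - 3i).
Their magnitudes are: 4, 2.236, 2.236, 2, 2, 4.243, 4.243.
Zeros with |z| < R = 3.0: (1 + 2i), (1 - 2i), (0 + 2i), (0 - 2i).
Count = 4.
By the argument principle, (1/2πi) ∮_{|z|=R} p'(z)/p(z) dz equals exactly this count.

Number of zeros inside |z| < 3.0: 4.


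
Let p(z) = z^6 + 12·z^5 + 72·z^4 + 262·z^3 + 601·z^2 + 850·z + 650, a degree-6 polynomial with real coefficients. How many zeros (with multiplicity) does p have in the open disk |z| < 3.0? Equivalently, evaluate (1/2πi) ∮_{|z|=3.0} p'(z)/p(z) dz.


The zeros of p are: (-2 + 3i), (-2 - 3i), (-3 + 1i), (-3 - 1i), (-1 + 2i), (-1 - 2i).
Their magnitudes are: 3.606, 3.606, 3.162, 3.162, 2.236, 2.236.
Zeros with |z| < R = 3.0: (-1 + 2i), (-1 - 2i).
Count = 2.
By the argument principle, (1/2πi) ∮_{|z|=R} p'(z)/p(z) dz equals exactly this count.

Number of zeros inside |z| < 3.0: 2.


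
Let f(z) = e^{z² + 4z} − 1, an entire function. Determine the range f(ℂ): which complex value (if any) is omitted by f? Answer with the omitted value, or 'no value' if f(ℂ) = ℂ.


Little Picard bounds the complement of f(ℂ) to at most one point.
The exponent g(z) = z² + 4z is a nonconstant polynomial, hence surjective onto ℂ. So e^{g(z)} takes every value in {e^w : w ∈ ℂ} = ℂ ∖ {0}. Adding -1 shifts the range to ℂ ∖ {-1}. f omits exactly -1.

Omitted value: -1.


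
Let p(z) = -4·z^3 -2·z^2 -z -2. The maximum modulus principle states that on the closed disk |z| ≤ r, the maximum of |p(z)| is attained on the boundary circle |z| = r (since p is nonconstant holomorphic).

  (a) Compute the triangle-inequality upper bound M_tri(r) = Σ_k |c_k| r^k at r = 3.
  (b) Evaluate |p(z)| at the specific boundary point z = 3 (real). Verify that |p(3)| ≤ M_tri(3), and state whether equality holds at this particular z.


Coefficients: c_0 = -2, c_1 = -1, c_2 = -2, c_3 = -4. Radius r = 3.
Part (a). Triangle bound: M_tri(r) = Σ_k |c_k| r^k
  = |-2|·3^0 + |-1|·3^1 + |-2|·3^2 + |-4|·3^3
  = 2 + 3 + 18 + 108 = 131.
This bounds M(r) := max_{|z|=r} |p(z)| from above; equality holds iff all terms c_k z^k can be made to align in phase at a single z on |z|=r.
Part (b). At z = 3 (real, on the circle |z| = r):
  p(3) = (-2)·3^0 + (-1)·3^1 + (-2)·3^2 + (-4)·3^3 = -131.
  |p(3)| = 131.
Since all nonzero coefficients share the same sign, |p(3)| = 131 = M_tri(3); the triangle bound is attained at z = 3, so in fact M(r) = 131.

M_tri(3) = 131; |p(3)| = 131; equality at z=3: yes.


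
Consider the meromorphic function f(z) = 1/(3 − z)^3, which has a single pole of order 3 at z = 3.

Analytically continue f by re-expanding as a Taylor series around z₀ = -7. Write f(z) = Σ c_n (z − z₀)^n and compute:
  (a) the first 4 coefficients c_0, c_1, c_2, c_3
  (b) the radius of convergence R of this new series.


Let w = z − z₀, so z = z₀ + w.
Then 3 − z = 3 − (z₀ + w) = (3 − z₀) − w = 10 − w.
f(z) = 1/(10 − w)^3 = (1/(10)^3) · (1 − w/(10))^{−3}.
By the binomial series (1−u)^{−3} = Σ_{n≥0} C(n+2, 2) u^n for |u|<1, with u = w/(10):
  c_n = C(n+2, 2) / (10)^(n+3).
  c_0 = 1/(10)^3 = 1/1000.
  c_1 = 3/(10)^4 = 3/10000.
  c_2 = 6/(10)^5 = 3/50000.
  c_3 = 10/(10)^6 = 1/100000.
The series is valid for |w/d| < 1, i.e. |z − z₀| < |d|.
Radius of convergence: R = |3 − z₀| = |10| = 10 (distance from z₀ to the singularity z = 3).

c_0 = 1/1000, c_1 = 3/10000, c_2 = 3/50000, c_3 = 1/100000; R = 10.


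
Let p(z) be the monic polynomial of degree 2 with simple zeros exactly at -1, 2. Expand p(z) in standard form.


The polynomial is p(z) = ∏_{α ∈ S} (z − α), where S = {-1, 2}.
Expanding the product yields: p(z) = z^2 -z -2.
The resulting polynomial has degree 2 and real coefficients as required.

p(z) = z^2 -z -2.


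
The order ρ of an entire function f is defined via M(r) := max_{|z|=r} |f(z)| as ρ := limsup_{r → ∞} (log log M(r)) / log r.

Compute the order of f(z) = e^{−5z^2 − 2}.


|e^{−5z^2 − 2}| = e^{Re(-5·z^2) + -2} ≤ e^{5|z|^2 + -2} = e^{5r^2 + -2} on |z| = r, so ρ ≤ 2. Choosing z on |z|=r so that -5·z^2 is real positive (always possible by picking arg z appropriately) gives |f(z)| = e^{5r^2 + -2}, matching the bound. The additive constant -2 does not affect log log M(r) ~ 2·log r. Hence ρ = 2.
Therefore ρ = 2.

Order ρ = 2.


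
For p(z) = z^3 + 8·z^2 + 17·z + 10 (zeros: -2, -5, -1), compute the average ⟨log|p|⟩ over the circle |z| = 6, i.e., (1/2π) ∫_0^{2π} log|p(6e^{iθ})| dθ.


Zeros: -5, -2, -1; r = 6.
Inside |z| < r: -5, -2, -1. Outside (|z| ≥ r): ∅.
p(0) = 10, so log|p(0)| = log(10) = 2.3026.
Apply Jensen: I(r) = log|p(0)| + Σ_k log(r/|z_k|), summed over zeros inside |z| < r.
  log(r/|z_k|) for z_k = -2: log(6/2) = 1.0986
  log(r/|z_k|) for z_k = -5: log(6/5) = 0.1823
  log(r/|z_k|) for z_k = -1: log(6/1) = 1.7918
Sum over inside zeros: 3.0727.
I(r) = log|p(0)| + (inside sum) = 2.3026 + 3.0727 = 5.3753.
Closed form (all zeros inside, monic): I(r) = n·log(r) = 3·log(6) = 5.3753. ✓

I(r) ≈ 5.3753.


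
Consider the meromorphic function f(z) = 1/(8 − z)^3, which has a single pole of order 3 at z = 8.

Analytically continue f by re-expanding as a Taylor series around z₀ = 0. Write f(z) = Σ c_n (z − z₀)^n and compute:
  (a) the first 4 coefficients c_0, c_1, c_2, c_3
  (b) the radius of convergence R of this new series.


Let w = z − z₀, so z = z₀ + w.
Then 8 − z = 8 − (z₀ + w) = (8 − z₀) − w = 8 − w.
f(z) = 1/(8 − w)^3 = (1/(8)^3) · (1 − w/(8))^{−3}.
By the binomial series (1−u)^{−3} = Σ_{n≥0} C(n+2, 2) u^n for |u|<1, with u = w/(8):
  c_n = C(n+2, 2) / (8)^(n+3).
  c_0 = 1/(8)^3 = 1/512.
  c_1 = 3/(8)^4 = 3/4096.
  c_2 = 6/(8)^5 = 3/16384.
  c_3 = 10/(8)^6 = 5/131072.
The series is valid for |w/d| < 1, i.e. |z − z₀| < |d|.
Radius of convergence: R = |8 − z₀| = |8| = 8 (distance from z₀ to the singularity z = 8).

c_0 = 1/512, c_1 = 3/4096, c_2 = 3/16384, c_3 = 5/131072; R = 8.


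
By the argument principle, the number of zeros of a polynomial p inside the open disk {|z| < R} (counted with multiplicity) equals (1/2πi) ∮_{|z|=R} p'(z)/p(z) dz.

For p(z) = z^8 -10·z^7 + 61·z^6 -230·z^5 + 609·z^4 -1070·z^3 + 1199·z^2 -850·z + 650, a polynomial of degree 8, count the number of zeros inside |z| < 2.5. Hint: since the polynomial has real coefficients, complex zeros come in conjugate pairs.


The zeros of p are: (1 + 3i), (1 - 3i), (0 + 1i), (0 - 1i), (2 + 1i), (2 - 1i), (2 + 3i), (2 - 3i).
Their magnitudes are: 3.162, 3.162, 1, 1, 2.236, 2.236, 3.606, 3.606.
Zeros with |z| < R = 2.5: (0 + 1i), (0 - 1i), (2 + 1i), (2 - 1i).
Count = 4.
By the argument principle, (1/2πi) ∮_{|z|=R} p'(z)/p(z) dz equals exactly this count.

Number of zeros inside |z| < 2.5: 4.


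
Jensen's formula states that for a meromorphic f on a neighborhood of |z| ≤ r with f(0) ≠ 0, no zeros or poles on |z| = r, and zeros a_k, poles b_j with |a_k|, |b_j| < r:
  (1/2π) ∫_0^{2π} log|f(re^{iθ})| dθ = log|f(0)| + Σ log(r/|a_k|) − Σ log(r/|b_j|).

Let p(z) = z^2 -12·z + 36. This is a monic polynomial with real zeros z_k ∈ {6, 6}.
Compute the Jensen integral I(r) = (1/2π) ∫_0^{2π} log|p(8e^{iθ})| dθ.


Zeros: 6, 6; r = 8.
Inside |z| < r: 6, 6. Outside (|z| ≥ r): ∅.
p(0) = 36, so log|p(0)| = log(36) = 3.5835.
Apply Jensen: I(r) = log|p(0)| + Σ_k log(r/|z_k|), summed over zeros inside |z| < r.
  log(r/|z_k|) for z_k = 6: log(8/6) = 0.2877
  log(r/|z_k|) for z_k = 6: log(8/6) = 0.2877
Sum over inside zeros: 0.5754.
I(r) = log|p(0)| + (inside sum) = 3.5835 + 0.5754 = 4.1589.
Closed form (all zeros inside, monic): I(r) = n·log(r) = 2·log(8) = 4.1589. ✓

I(r) ≈ 4.1589.


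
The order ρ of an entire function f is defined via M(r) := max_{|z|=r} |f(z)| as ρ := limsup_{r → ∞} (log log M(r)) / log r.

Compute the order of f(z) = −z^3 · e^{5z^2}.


M(r) = max_{|z|=r} |-1|·|z|^3·|e^{5z^2}| = 1·r^3 · e^{5r^2} (the factors attain their maxima compatibly on |z|=r). Then log M(r) = log 1 + 3·log r + 5r^2, dominated by the last term, so log log M(r) ~ 2·log r. The polynomial factor -1z^3 contributes only a log r term and does not affect the order. ρ = 2.
Therefore ρ = 2.

Order ρ = 2.


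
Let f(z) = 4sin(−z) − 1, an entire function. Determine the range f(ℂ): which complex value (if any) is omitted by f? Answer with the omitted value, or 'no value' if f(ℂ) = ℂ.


Little Picard bounds the complement of f(ℂ) to at most one point.
sin is entire and surjective onto ℂ: for every w ∈ ℂ, sin(ζ) = w has a solution ζ ∈ ℂ (e.g., via the complex inverse arcsin). With ζ = −z this gives z = ζ/(-1). Then 4·sin(−z) takes every value in 4·ℂ = ℂ, and adding -1 is a bijection of ℂ. So f is surjective and omits no value. (Note: only on the real line is sin bounded by [−1, 1].)

Omitted value: no value.


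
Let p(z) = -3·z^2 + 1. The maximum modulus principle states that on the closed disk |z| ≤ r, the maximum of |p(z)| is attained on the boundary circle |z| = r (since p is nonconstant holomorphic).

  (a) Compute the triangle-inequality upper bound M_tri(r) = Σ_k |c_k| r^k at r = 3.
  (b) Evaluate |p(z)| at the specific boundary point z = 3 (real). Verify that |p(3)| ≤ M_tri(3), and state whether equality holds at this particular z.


Coefficients: c_0 = 1, c_1 = 0, c_2 = -3. Radius r = 3.
Part (a). Triangle bound: M_tri(r) = Σ_k |c_k| r^k
  = |1|·3^0 + |0|·3^1 + |-3|·3^2
  = 1 + 0 + 27 = 28.
This bounds M(r) := max_{|z|=r} |p(z)| from above; equality holds iff all terms c_k z^k can be made to align in phase at a single z on |z|=r.
Part (b). At z = 3 (real, on the circle |z| = r):
  p(3) = (1)·3^0 + (0)·3^1 + (-3)·3^2 = -26.
  |p(3)| = 26.
Check: |p(3)| = 26 ≤ 28 = M_tri(3). ✓ Equality does not hold at z = 3 (the coefficients have mixed signs, so the terms do not all align in phase there).

M_tri(3) = 28; |p(3)| = 26; equality at z=3: no.


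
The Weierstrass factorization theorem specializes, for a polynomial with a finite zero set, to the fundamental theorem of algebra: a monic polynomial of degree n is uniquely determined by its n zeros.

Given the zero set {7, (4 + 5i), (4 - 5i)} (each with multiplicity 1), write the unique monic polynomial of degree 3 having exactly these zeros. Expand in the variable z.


The polynomial is p(z) = ∏_{α ∈ S} (z − α), where S = {7, (4 + 5i), (4 - 5i)}.
Expanding the product yields: p(z) = z^3 -15·z^2 + 97·z -287.
Note conjugate pairs combine to real quadratics: (z − (4+5i))(z − (4−5i)) = z² − 8z + 41.
The resulting polynomial has degree 3 and real coefficients as required.

p(z) = z^3 -15·z^2 + 97·z -287.


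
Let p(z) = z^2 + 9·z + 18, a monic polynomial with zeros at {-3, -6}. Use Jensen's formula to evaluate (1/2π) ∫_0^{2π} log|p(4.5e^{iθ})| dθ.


Zeros: -6, -3; r = 4.5.
Inside |z| < r: -3. Outside (|z| ≥ r): -6.
p(0) = 18, so log|p(0)| = log(18) = 2.8904.
Apply Jensen: I(r) = log|p(0)| + Σ_k log(r/|z_k|), summed over zeros inside |z| < r.
  log(r/|z_k|) for z_k = -3: log(4.5/3) = 0.4055
  Outside zeros (-6) contribute nothing to the Jensen sum.
Sum over inside zeros: 0.4055.
I(r) = log|p(0)| + (inside sum) = 2.8904 + 0.4055 = 3.2958.
Note: since some zeros are outside |z| ≤ r, the simplified n·log(r) form does NOT apply — only the inside zeros contribute.

I(r) ≈ 3.2958.


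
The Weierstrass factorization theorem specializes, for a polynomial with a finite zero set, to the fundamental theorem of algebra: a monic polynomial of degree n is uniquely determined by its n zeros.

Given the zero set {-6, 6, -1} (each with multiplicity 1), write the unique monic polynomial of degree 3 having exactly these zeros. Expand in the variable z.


The polynomial is p(z) = ∏_{α ∈ S} (z − α), where S = {-6, 6, -1}.
Expanding the product yields: p(z) = z^3 + z^2 -36·z -36.
The resulting polynomial has degree 3 and real coefficients as required.

p(z) = z^3 + z^2 -36·z -36.


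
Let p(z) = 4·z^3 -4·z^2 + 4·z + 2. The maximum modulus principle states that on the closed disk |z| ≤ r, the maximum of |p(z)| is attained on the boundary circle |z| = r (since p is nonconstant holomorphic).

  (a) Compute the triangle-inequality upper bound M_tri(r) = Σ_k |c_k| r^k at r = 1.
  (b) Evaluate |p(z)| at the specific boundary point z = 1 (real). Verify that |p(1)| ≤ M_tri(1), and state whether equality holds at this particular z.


Coefficients: c_0 = 2, c_1 = 4, c_2 = -4, c_3 = 4. Radius r = 1.
Part (a). Triangle bound: M_tri(r) = Σ_k |c_k| r^k
  = |2|·1^0 + |4|·1^1 + |-4|·1^2 + |4|·1^3
  = 2 + 4 + 4 + 4 = 14.
This bounds M(r) := max_{|z|=r} |p(z)| from above; equality holds iff all terms c_k z^k can be made to align in phase at a single z on |z|=r.
Part (b). At z = 1 (real, on the circle |z| = r):
  p(1) = (2)·1^0 + (4)·1^1 + (-4)·1^2 + (4)·1^3 = 6.
  |p(1)| = 6.
Check: |p(1)| = 6 ≤ 14 = M_tri(1). ✓ Equality does not hold at z = 1 (the coefficients have mixed signs, so the terms do not all align in phase there).

M_tri(1) = 14; |p(1)| = 6; equality at z=1: no.


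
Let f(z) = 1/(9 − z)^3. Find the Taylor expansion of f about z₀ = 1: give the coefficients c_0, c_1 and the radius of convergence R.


Let w = z − z₀, so z = z₀ + w.
Then 9 − z = 9 − (z₀ + w) = (9 − z₀) − w = 8 − w.
f(z) = 1/(8 − w)^3 = (1/(8)^3) · (1 − w/(8))^{−3}.
By the binomial series (1−u)^{−3} = Σ_{n≥0} C(n+2, 2) u^n for |u|<1, with u = w/(8):
  c_n = C(n+2, 2) / (8)^(n+3).
  c_0 = 1/(8)^3 = 1/512.
  c_1 = 3/(8)^4 = 3/4096.
The series is valid for |w/d| < 1, i.e. |z − z₀| < |d|.
Radius of convergence: R = |9 − z₀| = |8| = 8 (distance from z₀ to the singularity z = 9).

c_0 = 1/512, c_1 = 3/4096; R = 8.


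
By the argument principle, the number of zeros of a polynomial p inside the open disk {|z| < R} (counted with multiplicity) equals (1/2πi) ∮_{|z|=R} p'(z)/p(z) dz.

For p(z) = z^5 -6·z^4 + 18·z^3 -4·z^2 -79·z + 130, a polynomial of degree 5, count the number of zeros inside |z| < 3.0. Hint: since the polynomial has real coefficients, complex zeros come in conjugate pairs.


The zeros of p are: -2, (2 + 3i), (2 - 3i), (2 + 1i), (2 - 1i).
Their magnitudes are: 2, 3.606, 3.606, 2.236, 2.236.
Zeros with |z| < R = 3.0: -2, (2 + 1i), (2 - 1i).
Count = 3.
By the argument principle, (1/2πi) ∮_{|z|=R} p'(z)/p(z) dz equals exactly this count.

Number of zeros inside |z| < 3.0: 3.


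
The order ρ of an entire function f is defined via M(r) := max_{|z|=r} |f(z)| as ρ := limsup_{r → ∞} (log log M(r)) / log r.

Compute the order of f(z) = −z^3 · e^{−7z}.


M(r) = max_{|z|=r} |-1|·|z|^3·|e^{−7z}| = 1·r^3 · e^{7r^1} (the factors attain their maxima compatibly on |z|=r). Then log M(r) = log 1 + 3·log r + 7r^1, dominated by the last term, so log log M(r) ~ 1·log r. The polynomial factor -1z^3 contributes only a log r term and does not affect the order. ρ = 1.
Therefore ρ = 1.

Order ρ = 1.


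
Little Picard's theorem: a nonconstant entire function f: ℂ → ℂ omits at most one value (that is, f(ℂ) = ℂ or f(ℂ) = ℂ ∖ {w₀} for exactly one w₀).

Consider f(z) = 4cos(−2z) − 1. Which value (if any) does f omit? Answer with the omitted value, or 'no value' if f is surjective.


Little Picard bounds the complement of f(ℂ) to at most one point.
cos is entire and surjective onto ℂ: for every w ∈ ℂ, cos(ζ) = w has a solution ζ ∈ ℂ (e.g., via the complex inverse arccos). With ζ = −2z this gives z = ζ/(-2). Then 4·cos(−2z) takes every value in 4·ℂ = ℂ, and adding -1 is a bijection of ℂ. So f is surjective and omits no value. (Note: only on the real line is cos bounded by [−1, 1].)

Omitted value: no value.


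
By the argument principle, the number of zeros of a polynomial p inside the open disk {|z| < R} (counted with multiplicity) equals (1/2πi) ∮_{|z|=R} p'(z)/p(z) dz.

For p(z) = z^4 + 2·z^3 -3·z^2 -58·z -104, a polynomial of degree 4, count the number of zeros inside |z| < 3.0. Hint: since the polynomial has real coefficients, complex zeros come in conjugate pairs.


The zeros of p are: 4, (-2 + 3i), (-2 - 3i), -2.
Their magnitudes are: 4, 3.606, 3.606, 2.
Zeros with |z| < R = 3.0: -2.
Count = 1.
By the argument principle, (1/2πi) ∮_{|z|=R} p'(z)/p(z) dz equals exactly this count.

Number of zeros inside |z| < 3.0: 1.


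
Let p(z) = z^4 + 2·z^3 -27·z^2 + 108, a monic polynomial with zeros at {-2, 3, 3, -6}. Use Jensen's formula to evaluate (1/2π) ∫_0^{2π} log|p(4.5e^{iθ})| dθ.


Zeros: -6, -2, 3, 3; r = 4.5.
Inside |z| < r: -2, 3, 3. Outside (|z| ≥ r): -6.
p(0) = 108, so log|p(0)| = log(108) = 4.6821.
Apply Jensen: I(r) = log|p(0)| + Σ_k log(r/|z_k|), summed over zeros inside |z| < r.
  log(r/|z_k|) for z_k = -2: log(4.5/2) = 0.8109
  log(r/|z_k|) for z_k = 3: log(4.5/3) = 0.4055
  log(r/|z_k|) for z_k = 3: log(4.5/3) = 0.4055
  Outside zeros (-6) contribute nothing to the Jensen sum.
Sum over inside zeros: 1.6219.
I(r) = log|p(0)| + (inside sum) = 4.6821 + 1.6219 = 6.3040.
Note: since some zeros are outside |z| ≤ r, the simplified n·log(r) form does NOT apply — only the inside zeros contribute.

I(r) ≈ 6.3040.


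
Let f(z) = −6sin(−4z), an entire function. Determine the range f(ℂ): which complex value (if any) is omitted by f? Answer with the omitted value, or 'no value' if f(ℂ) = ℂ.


Little Picard bounds the complement of f(ℂ) to at most one point.
sin is entire and surjective onto ℂ: for every w ∈ ℂ, sin(ζ) = w has a solution ζ ∈ ℂ (e.g., via the complex inverse arcsin). With ζ = −4z this gives z = ζ/(-4). Then -6·sin(−4z) takes every value in -6·ℂ = ℂ, and adding 0 is a bijection of ℂ. So f is surjective and omits no value. (Note: only on the real line is sin bounded by [−1, 1].)

Omitted value: no value.


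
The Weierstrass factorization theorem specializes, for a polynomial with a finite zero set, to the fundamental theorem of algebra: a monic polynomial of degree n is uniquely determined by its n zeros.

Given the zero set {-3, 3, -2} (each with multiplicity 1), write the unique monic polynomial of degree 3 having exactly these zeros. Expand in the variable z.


The polynomial is p(z) = ∏_{α ∈ S} (z − α), where S = {-3, 3, -2}.
Expanding the product yields: p(z) = z^3 + 2·z^2 -9·z -18.
The resulting polynomial has degree 3 and real coefficients as required.

p(z) = z^3 + 2·z^2 -9·z -18.


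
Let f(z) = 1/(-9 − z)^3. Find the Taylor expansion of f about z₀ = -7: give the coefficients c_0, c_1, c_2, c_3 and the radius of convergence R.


Let w = z − z₀, so z = z₀ + w.
Then -9 − z = -9 − (z₀ + w) = (-9 − z₀) − w = -2 − w.
f(z) = 1/(-2 − w)^3 = (1/(-2)^3) · (1 − w/(-2))^{−3}.
By the binomial series (1−u)^{−3} = Σ_{n≥0} C(n+2, 2) u^n for |u|<1, with u = w/(-2):
  c_n = C(n+2, 2) / (-2)^(n+3).
  c_0 = 1/(-2)^3 = -1/8.
  c_1 = 3/(-2)^4 = 3/16.
  c_2 = 6/(-2)^5 = -3/16.
  c_3 = 10/(-2)^6 = 5/32.
The series is valid for |w/d| < 1, i.e. |z − z₀| < |d|.
Radius of convergence: R = |-9 − z₀| = |-2| = 2 (distance from z₀ to the singularity z = -9).

c_0 = -1/8, c_1 = 3/16, c_2 = -3/16, c_3 = 5/32; R = 2.


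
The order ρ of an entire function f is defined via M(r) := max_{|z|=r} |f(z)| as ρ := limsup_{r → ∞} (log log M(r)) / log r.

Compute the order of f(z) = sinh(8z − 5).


sinh(w) is a linear combination of e^{iw} and e^{−iw} (or e^w, e^{−w} in the hyperbolic case), so |sinh(w)| ≤ e^{|w|}. With w = 8z − 5, |w| ≤ 8|z| + 5 = 8r + 5 on |z| = r, giving M(r) ≤ e^{8r + 5}, so ρ ≤ 1. On a suitable ray (z = it for sin/cos; z = t for sinh/cosh, t real → ∞), |sinh(8z − 5)| grows like e^{8|t|}/2, so ρ ≥ 1. Hence ρ = 1.
Therefore ρ = 1.

Order ρ = 1.
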